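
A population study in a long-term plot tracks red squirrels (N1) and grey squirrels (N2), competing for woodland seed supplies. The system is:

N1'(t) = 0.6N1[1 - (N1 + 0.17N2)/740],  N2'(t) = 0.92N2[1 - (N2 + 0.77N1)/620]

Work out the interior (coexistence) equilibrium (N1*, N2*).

Setting both brackets to zero gives the nullclines N1 + 0.17N2 = 740 and 0.77N1 + N2 = 620.
Substituting N2 = 620 - 0.77N1 into the first: N1(1 - 0.17·0.77) = 740 - 0.17·620.
So N1* = 635/0.869 = 730, and then N2* = 620 - 0.77·730 = 57.8.

N1* ≈ 730, N2* ≈ 57.8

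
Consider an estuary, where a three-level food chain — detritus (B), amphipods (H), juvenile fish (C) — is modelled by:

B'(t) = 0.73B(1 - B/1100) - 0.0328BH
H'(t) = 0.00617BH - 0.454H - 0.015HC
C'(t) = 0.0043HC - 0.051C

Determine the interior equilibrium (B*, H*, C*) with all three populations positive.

B* ≈ 514, H* ≈ 11.9, C* ≈ 181

From dC/dt = 0: 0.0043H* = 0.051, so H* = 11.9.
From dB/dt = 0: 0.73(1 - B*/1100) = 0.0328·11.9, giving B* = 1100·(1 - 0.533) = 514.
From dH/dt = 0: 0.00617·514 - 0.454 = 0.015C*, so C* = 2.72/0.015 = 181.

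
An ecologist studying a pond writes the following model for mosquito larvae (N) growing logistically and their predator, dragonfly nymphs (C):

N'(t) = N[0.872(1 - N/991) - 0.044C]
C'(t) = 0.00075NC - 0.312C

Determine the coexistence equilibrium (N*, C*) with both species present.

From dC/dt = 0 with C > 0: 0.00075N* = 0.312, so N* = 416.
Substitute into dN/dt = 0: 0.872(1 - 416/991) = 0.044C*.
The bracket is 0.58, giving C* = 0.506/0.044 = 11.5.

N* ≈ 416, C* ≈ 11.5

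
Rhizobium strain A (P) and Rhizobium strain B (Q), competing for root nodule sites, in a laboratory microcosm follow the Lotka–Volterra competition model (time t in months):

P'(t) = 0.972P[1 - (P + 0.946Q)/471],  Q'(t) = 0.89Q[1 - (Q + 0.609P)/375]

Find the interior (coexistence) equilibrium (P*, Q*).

Setting both brackets to zero gives the nullclines P + 0.946Q = 471 and 0.609P + Q = 375.
Substituting Q = 375 - 0.609P into the first: P(1 - 0.946·0.609) = 471 - 0.946·375.
So P* = 116/0.424 = 274, and then Q* = 375 - 0.609·274 = 208.

P* ≈ 274, Q* ≈ 208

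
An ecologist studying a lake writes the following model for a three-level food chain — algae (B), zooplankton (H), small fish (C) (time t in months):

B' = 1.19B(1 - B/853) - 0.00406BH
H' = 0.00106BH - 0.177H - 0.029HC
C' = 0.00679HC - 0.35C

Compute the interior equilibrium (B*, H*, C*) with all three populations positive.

From dC/dt = 0: 0.00679H* = 0.35, so H* = 51.5.
From dB/dt = 0: 1.19(1 - B*/853) = 0.00406·51.5, giving B* = 853·(1 - 0.176) = 703.
From dH/dt = 0: 0.00106·703 - 0.177 = 0.029C*, so C* = 0.568/0.029 = 19.6.

B* ≈ 703, H* ≈ 51.5, C* ≈ 19.6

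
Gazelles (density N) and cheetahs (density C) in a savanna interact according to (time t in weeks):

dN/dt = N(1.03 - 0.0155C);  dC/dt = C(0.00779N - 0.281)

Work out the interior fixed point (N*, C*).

Set dC/dt = 0 with C > 0: 0.00779N - 0.281 = 0, so N* = 0.281/0.00779 = 36.1.
Set dN/dt = 0 with N > 0: 1.03 - 0.0155C = 0, so C* = 1.03/0.0155 = 66.5.

N* ≈ 36.1, C* ≈ 66.5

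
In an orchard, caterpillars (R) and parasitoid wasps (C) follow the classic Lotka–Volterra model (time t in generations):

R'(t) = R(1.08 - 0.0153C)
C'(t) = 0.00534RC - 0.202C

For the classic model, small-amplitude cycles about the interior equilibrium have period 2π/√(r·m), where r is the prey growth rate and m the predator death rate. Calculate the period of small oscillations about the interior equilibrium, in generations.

Here r = 1.08 and m = 0.202, so r·m = 0.218.
ω = √0.218 = 0.467 per generation, hence T = 2π/ω ≈ 13.5 generations.

T ≈ 13.5 generations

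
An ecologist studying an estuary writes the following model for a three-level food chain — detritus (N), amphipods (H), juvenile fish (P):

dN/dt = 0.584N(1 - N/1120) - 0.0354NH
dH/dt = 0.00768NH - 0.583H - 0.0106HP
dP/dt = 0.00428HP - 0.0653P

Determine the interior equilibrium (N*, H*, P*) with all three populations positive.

N* ≈ 84.2, H* ≈ 15.3, P* ≈ 6

From dP/dt = 0: 0.00428H* = 0.0653, so H* = 15.3.
From dN/dt = 0: 0.584(1 - N*/1120) = 0.0354·15.3, giving N* = 1120·(1 - 0.925) = 84.2.
From dH/dt = 0: 0.00768·84.2 - 0.583 = 0.0106P*, so P* = 0.0636/0.0106 = 6.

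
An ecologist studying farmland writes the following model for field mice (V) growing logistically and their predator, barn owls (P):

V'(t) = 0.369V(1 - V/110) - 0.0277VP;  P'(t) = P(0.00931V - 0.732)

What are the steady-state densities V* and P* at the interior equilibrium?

V* ≈ 78.6, P* ≈ 3.8

From dP/dt = 0 with P > 0: 0.00931V* = 0.732, so V* = 78.6.
Substitute into dV/dt = 0: 0.369(1 - 78.6/110) = 0.0277P*.
The bracket is 0.285, giving P* = 0.105/0.0277 = 3.8.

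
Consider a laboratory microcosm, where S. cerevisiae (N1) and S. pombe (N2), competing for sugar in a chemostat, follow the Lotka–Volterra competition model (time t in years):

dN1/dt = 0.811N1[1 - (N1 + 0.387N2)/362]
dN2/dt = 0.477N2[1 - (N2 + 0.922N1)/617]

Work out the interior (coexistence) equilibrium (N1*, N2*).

Setting both brackets to zero gives the nullclines N1 + 0.387N2 = 362 and 0.922N1 + N2 = 617.
Substituting N2 = 617 - 0.922N1 into the first: N1(1 - 0.387·0.922) = 362 - 0.387·617.
So N1* = 123/0.643 = 192, and then N2* = 617 - 0.922·192 = 440.

N1* ≈ 192, N2* ≈ 440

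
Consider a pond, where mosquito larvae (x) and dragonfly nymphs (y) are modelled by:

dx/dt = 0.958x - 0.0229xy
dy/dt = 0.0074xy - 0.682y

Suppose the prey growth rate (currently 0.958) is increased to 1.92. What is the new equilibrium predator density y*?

At the interior fixed point, setting dx/dt = 0 with x > 0 fixes y* = (prey growth rate)/(xy coefficient) — independent of the other coefficients.
With the change, y* = 1.92/0.0229 = 83.8; it rises from 41.8.

y* ≈ 83.8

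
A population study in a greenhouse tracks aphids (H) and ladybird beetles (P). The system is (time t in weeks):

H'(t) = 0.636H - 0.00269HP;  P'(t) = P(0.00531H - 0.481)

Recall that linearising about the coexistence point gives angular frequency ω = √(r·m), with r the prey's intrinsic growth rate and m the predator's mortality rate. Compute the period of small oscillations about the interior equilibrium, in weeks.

T ≈ 11.4 weeks

Here r = 0.636 and m = 0.481, so r·m = 0.306.
ω = √0.306 = 0.553 per week, hence T = 2π/ω ≈ 11.4 weeks.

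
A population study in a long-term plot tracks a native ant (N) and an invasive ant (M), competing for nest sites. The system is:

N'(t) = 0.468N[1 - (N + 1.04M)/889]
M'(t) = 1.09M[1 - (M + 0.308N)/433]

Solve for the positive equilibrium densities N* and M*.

Setting both brackets to zero gives the nullclines N + 1.04M = 889 and 0.308N + M = 433.
Substituting M = 433 - 0.308N into the first: N(1 - 1.04·0.308) = 889 - 1.04·433.
So N* = 439/0.68 = 645, and then M* = 433 - 0.308·645 = 234.

N* ≈ 645, M* ≈ 234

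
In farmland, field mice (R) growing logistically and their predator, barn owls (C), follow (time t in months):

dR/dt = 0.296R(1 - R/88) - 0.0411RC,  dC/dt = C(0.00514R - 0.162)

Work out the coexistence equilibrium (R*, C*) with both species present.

R* ≈ 31.5, C* ≈ 4.62

From dC/dt = 0 with C > 0: 0.00514R* = 0.162, so R* = 31.5.
Substitute into dR/dt = 0: 0.296(1 - 31.5/88) = 0.0411C*.
The bracket is 0.642, giving C* = 0.19/0.0411 = 4.62.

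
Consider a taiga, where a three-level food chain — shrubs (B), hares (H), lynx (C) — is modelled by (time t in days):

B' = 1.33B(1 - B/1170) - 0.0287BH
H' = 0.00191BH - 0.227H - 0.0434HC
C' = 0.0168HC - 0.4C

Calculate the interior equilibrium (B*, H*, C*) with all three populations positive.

From dC/dt = 0: 0.0168H* = 0.4, so H* = 23.8.
From dB/dt = 0: 1.33(1 - B*/1170) = 0.0287·23.8, giving B* = 1170·(1 - 0.514) = 569.
From dH/dt = 0: 0.00191·569 - 0.227 = 0.0434C*, so C* = 0.86/0.0434 = 19.8.

B* ≈ 569, H* ≈ 23.8, C* ≈ 19.8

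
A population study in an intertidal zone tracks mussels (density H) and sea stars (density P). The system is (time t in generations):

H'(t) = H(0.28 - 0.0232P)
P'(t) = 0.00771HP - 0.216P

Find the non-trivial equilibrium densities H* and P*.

H* ≈ 28, P* ≈ 12.1

Set dP/dt = 0 with P > 0: 0.00771H - 0.216 = 0, so H* = 0.216/0.00771 = 28.
Set dH/dt = 0 with H > 0: 0.28 - 0.0232P = 0, so P* = 0.28/0.0232 = 12.1.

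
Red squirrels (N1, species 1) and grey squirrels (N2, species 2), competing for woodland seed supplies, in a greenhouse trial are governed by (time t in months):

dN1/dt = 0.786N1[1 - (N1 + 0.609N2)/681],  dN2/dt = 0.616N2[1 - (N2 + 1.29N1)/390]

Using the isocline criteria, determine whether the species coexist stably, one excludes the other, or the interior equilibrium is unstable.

species 1 excludes species 2

Compare the nullcline intercepts: K1/α12 = 681/0.609 = 1120 > K2 = 390; K2/α21 = 390/1.29 = 302 < K1 = 681.
Since the inequalities point opposite ways, species 1 can invade but species 2 cannot.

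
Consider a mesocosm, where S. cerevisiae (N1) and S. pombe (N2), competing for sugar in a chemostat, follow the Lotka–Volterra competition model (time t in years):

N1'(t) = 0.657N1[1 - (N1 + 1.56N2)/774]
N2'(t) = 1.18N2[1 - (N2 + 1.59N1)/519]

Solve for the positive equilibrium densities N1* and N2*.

Setting both brackets to zero gives the nullclines N1 + 1.56N2 = 774 and 1.59N1 + N2 = 519.
Substituting N2 = 519 - 1.59N1 into the first: N1(1 - 1.56·1.59) = 774 - 1.56·519.
So N1* = -35.6/-1.48 = 24.1, and then N2* = 519 - 1.59·24.1 = 481.

N1* ≈ 24.1, N2* ≈ 481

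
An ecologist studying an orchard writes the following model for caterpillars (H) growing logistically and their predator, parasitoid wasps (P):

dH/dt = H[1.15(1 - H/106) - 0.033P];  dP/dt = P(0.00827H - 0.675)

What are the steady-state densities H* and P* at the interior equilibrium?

H* ≈ 81.6, P* ≈ 8.02

From dP/dt = 0 with P > 0: 0.00827H* = 0.675, so H* = 81.6.
Substitute into dH/dt = 0: 1.15(1 - 81.6/106) = 0.033P*.
The bracket is 0.23, giving P* = 0.264/0.033 = 8.02.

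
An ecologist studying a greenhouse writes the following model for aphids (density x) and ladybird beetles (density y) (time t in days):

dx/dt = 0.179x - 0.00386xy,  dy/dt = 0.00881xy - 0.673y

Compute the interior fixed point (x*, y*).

x* ≈ 76.4, y* ≈ 46.4

Set dy/dt = 0 with y > 0: 0.00881x - 0.673 = 0, so x* = 0.673/0.00881 = 76.4.
Set dx/dt = 0 with x > 0: 0.179 - 0.00386y = 0, so y* = 0.179/0.00386 = 46.4.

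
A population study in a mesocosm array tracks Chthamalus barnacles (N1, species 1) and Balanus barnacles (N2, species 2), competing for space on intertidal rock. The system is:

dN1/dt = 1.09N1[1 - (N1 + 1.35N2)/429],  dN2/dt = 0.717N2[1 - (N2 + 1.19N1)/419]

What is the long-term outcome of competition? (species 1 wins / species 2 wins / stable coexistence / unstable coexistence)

unstable coexistence (outcome depends on initial conditions)

Compare the nullcline intercepts: K1/α12 = 429/1.35 = 318 < K2 = 419; K2/α21 = 419/1.19 = 352 < K1 = 429.
Since both are reversed, neither can invade when rare; the interior point is a saddle.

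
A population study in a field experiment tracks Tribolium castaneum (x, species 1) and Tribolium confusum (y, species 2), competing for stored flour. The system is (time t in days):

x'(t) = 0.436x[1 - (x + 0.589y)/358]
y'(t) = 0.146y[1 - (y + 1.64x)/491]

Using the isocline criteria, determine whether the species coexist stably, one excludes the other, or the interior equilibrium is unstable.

species 1 excludes species 2

Compare the nullcline intercepts: K1/α12 = 358/0.589 = 608 > K2 = 491; K2/α21 = 491/1.64 = 299 < K1 = 358.
Since the inequalities point opposite ways, species 1 can invade but species 2 cannot.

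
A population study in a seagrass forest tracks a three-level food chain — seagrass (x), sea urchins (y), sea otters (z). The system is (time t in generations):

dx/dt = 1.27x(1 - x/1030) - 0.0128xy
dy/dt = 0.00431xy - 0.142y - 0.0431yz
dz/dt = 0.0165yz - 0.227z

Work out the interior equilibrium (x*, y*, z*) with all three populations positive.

From dz/dt = 0: 0.0165y* = 0.227, so y* = 13.8.
From dx/dt = 0: 1.27(1 - x*/1030) = 0.0128·13.8, giving x* = 1030·(1 - 0.139) = 887.
From dy/dt = 0: 0.00431·887 - 0.142 = 0.0431z*, so z* = 3.68/0.0431 = 85.4.

x* ≈ 887, y* ≈ 13.8, z* ≈ 85.4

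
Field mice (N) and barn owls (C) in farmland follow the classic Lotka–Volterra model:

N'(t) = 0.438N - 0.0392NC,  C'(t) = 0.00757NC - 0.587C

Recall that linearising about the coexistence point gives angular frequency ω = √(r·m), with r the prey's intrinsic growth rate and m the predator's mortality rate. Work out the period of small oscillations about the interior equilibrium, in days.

Here r = 0.438 and m = 0.587, so r·m = 0.257.
ω = √0.257 = 0.507 per day, hence T = 2π/ω ≈ 12.4 days.

T ≈ 12.4 days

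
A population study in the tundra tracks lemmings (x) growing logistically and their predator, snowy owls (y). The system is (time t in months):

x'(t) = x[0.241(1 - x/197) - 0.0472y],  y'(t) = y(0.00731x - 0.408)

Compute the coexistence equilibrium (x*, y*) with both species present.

From dy/dt = 0 with y > 0: 0.00731x* = 0.408, so x* = 55.8.
Substitute into dx/dt = 0: 0.241(1 - 55.8/197) = 0.0472y*.
The bracket is 0.717, giving y* = 0.173/0.0472 = 3.66.

x* ≈ 55.8, y* ≈ 3.66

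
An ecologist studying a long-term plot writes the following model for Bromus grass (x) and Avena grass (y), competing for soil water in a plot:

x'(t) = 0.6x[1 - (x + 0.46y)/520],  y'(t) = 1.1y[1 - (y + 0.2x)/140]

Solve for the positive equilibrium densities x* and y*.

x* ≈ 502, y* ≈ 39.6

Setting both brackets to zero gives the nullclines x + 0.46y = 520 and 0.2x + y = 140.
Substituting y = 140 - 0.2x into the first: x(1 - 0.46·0.2) = 520 - 0.46·140.
So x* = 456/0.908 = 502, and then y* = 140 - 0.2·502 = 39.6.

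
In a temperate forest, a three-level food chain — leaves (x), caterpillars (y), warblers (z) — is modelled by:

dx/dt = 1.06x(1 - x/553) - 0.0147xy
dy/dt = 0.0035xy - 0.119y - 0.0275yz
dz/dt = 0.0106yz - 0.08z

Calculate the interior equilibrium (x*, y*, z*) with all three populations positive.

From dz/dt = 0: 0.0106y* = 0.08, so y* = 7.55.
From dx/dt = 0: 1.06(1 - x*/553) = 0.0147·7.55, giving x* = 553·(1 - 0.105) = 495.
From dy/dt = 0: 0.0035·495 - 0.119 = 0.0275z*, so z* = 1.61/0.0275 = 58.7.

x* ≈ 495, y* ≈ 7.55, z* ≈ 58.7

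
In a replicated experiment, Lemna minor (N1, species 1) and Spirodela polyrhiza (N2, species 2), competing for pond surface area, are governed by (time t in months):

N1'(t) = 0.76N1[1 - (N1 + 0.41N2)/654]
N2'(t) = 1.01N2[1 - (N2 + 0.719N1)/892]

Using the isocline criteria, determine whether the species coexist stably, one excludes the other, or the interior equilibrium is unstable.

Compare the nullcline intercepts: K1/α12 = 654/0.41 = 1600 > K2 = 892; K2/α21 = 892/0.719 = 1240 > K1 = 654.
Since both inequalities hold, each species can invade when rare, so the interior equilibrium is stable.

stable coexistence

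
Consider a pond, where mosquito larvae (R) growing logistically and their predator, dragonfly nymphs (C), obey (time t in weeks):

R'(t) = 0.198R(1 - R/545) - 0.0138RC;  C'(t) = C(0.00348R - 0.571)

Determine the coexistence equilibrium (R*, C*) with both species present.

R* ≈ 164, C* ≈ 10

From dC/dt = 0 with C > 0: 0.00348R* = 0.571, so R* = 164.
Substitute into dR/dt = 0: 0.198(1 - 164/545) = 0.0138C*.
The bracket is 0.699, giving C* = 0.138/0.0138 = 10.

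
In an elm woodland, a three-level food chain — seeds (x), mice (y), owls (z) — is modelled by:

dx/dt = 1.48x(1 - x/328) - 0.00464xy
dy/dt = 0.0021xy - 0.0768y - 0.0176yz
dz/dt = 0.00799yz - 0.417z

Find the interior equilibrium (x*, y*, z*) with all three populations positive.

From dz/dt = 0: 0.00799y* = 0.417, so y* = 52.2.
From dx/dt = 0: 1.48(1 - x*/328) = 0.00464·52.2, giving x* = 328·(1 - 0.164) = 274.
From dy/dt = 0: 0.0021·274 - 0.0768 = 0.0176z*, so z* = 0.499/0.0176 = 28.4.

x* ≈ 274, y* ≈ 52.2, z* ≈ 28.4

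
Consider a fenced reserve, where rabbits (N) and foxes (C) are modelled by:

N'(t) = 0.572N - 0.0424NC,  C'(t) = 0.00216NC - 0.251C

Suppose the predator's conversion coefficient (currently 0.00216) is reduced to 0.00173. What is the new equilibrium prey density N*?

N* ≈ 145

At the interior fixed point, setting dC/dt = 0 with C > 0 fixes N* = (predator death rate)/(NC coefficient) — independent of the other coefficients.
With the change, N* = 0.251/0.00173 = 145; it rises from 116.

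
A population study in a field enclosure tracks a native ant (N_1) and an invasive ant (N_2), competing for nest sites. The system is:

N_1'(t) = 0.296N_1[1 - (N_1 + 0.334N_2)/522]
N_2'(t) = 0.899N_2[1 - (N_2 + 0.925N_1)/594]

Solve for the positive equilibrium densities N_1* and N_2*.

N_1* ≈ 468, N_2* ≈ 161

Setting both brackets to zero gives the nullclines N_1 + 0.334N_2 = 522 and 0.925N_1 + N_2 = 594.
Substituting N_2 = 594 - 0.925N_1 into the first: N_1(1 - 0.334·0.925) = 522 - 0.334·594.
So N_1* = 324/0.691 = 468, and then N_2* = 594 - 0.925·468 = 161.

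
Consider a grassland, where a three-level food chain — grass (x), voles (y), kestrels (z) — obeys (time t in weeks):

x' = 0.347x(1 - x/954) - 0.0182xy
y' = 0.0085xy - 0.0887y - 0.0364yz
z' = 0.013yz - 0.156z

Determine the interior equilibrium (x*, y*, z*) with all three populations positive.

From dz/dt = 0: 0.013y* = 0.156, so y* = 12.
From dx/dt = 0: 0.347(1 - x*/954) = 0.0182·12, giving x* = 954·(1 - 0.629) = 354.
From dy/dt = 0: 0.0085·354 - 0.0887 = 0.0364z*, so z* = 2.92/0.0364 = 80.1.

x* ≈ 354, y* ≈ 12, z* ≈ 80.1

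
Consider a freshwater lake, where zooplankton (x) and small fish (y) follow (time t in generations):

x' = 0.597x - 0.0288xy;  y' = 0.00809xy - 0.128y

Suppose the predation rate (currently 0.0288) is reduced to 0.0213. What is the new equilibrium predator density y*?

At the interior fixed point, setting dx/dt = 0 with x > 0 fixes y* = (prey growth rate)/(xy coefficient) — independent of the other coefficients.
With the change, y* = 0.597/0.0213 = 28; it rises from 20.7.

y* ≈ 28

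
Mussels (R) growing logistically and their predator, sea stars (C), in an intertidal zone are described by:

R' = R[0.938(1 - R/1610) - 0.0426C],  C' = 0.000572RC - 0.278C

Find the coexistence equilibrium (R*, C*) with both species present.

From dC/dt = 0 with C > 0: 0.000572R* = 0.278, so R* = 486.
Substitute into dR/dt = 0: 0.938(1 - 486/1610) = 0.0426C*.
The bracket is 0.698, giving C* = 0.655/0.0426 = 15.4.

R* ≈ 486, C* ≈ 15.4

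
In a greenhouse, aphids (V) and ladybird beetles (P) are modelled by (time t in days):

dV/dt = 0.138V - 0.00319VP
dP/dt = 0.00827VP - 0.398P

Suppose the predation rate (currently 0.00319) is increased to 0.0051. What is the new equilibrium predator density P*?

At the interior fixed point, setting dV/dt = 0 with V > 0 fixes P* = (prey growth rate)/(VP coefficient) — independent of the other coefficients.
With the change, P* = 0.138/0.0051 = 27.1; it falls from 43.3.

P* ≈ 27.1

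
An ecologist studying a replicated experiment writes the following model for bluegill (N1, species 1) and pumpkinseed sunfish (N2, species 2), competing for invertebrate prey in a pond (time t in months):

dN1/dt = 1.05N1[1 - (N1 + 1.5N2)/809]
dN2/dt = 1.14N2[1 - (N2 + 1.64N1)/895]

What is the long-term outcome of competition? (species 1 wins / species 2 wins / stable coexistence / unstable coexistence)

unstable coexistence (outcome depends on initial conditions)

Compare the nullcline intercepts: K1/α12 = 809/1.5 = 539 < K2 = 895; K2/α21 = 895/1.64 = 546 < K1 = 809.
Since both are reversed, neither can invade when rare; the interior point is a saddle.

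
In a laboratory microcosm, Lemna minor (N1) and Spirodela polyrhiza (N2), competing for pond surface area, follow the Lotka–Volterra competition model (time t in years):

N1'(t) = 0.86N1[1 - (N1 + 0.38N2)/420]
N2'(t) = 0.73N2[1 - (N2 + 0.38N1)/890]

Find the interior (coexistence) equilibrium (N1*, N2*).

N1* ≈ 95.6, N2* ≈ 854

Setting both brackets to zero gives the nullclines N1 + 0.38N2 = 420 and 0.38N1 + N2 = 890.
Substituting N2 = 890 - 0.38N1 into the first: N1(1 - 0.38·0.38) = 420 - 0.38·890.
So N1* = 81.8/0.856 = 95.6, and then N2* = 890 - 0.38·95.6 = 854.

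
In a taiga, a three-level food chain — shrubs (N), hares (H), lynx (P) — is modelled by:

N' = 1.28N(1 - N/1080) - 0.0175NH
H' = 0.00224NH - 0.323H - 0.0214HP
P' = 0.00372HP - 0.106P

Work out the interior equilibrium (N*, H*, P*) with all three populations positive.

N* ≈ 659, H* ≈ 28.5, P* ≈ 53.9

From dP/dt = 0: 0.00372H* = 0.106, so H* = 28.5.
From dN/dt = 0: 1.28(1 - N*/1080) = 0.0175·28.5, giving N* = 1080·(1 - 0.39) = 659.
From dH/dt = 0: 0.00224·659 - 0.323 = 0.0214P*, so P* = 1.15/0.0214 = 53.9.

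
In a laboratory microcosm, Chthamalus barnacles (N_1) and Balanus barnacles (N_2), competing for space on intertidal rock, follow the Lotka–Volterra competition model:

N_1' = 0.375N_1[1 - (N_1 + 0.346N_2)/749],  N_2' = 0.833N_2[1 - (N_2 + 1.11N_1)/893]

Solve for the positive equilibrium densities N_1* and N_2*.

Setting both brackets to zero gives the nullclines N_1 + 0.346N_2 = 749 and 1.11N_1 + N_2 = 893.
Substituting N_2 = 893 - 1.11N_1 into the first: N_1(1 - 0.346·1.11) = 749 - 0.346·893.
So N_1* = 440/0.616 = 714, and then N_2* = 893 - 1.11·714 = 100.

N_1* ≈ 714, N_2* ≈ 100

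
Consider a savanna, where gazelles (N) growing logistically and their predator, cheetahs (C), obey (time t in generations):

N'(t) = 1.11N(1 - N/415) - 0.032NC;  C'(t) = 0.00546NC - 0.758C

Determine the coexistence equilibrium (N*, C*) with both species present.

From dC/dt = 0 with C > 0: 0.00546N* = 0.758, so N* = 139.
Substitute into dN/dt = 0: 1.11(1 - 139/415) = 0.032C*.
The bracket is 0.665, giving C* = 0.739/0.032 = 23.1.

N* ≈ 139, C* ≈ 23.1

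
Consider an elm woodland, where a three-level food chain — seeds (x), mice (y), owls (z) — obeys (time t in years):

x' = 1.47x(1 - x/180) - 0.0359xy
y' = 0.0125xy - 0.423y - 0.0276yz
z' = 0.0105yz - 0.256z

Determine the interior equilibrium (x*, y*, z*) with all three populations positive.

x* ≈ 72.8, y* ≈ 24.4, z* ≈ 17.7

From dz/dt = 0: 0.0105y* = 0.256, so y* = 24.4.
From dx/dt = 0: 1.47(1 - x*/180) = 0.0359·24.4, giving x* = 180·(1 - 0.595) = 72.8.
From dy/dt = 0: 0.0125·72.8 - 0.423 = 0.0276z*, so z* = 0.487/0.0276 = 17.7.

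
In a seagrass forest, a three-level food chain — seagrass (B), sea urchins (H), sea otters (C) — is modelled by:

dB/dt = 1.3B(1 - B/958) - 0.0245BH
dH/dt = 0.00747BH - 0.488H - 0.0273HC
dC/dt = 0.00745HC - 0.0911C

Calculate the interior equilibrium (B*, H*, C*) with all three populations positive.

From dC/dt = 0: 0.00745H* = 0.0911, so H* = 12.2.
From dB/dt = 0: 1.3(1 - B*/958) = 0.0245·12.2, giving B* = 958·(1 - 0.23) = 737.
From dH/dt = 0: 0.00747·737 - 0.488 = 0.0273C*, so C* = 5.02/0.0273 = 184.

B* ≈ 737, H* ≈ 12.2, C* ≈ 184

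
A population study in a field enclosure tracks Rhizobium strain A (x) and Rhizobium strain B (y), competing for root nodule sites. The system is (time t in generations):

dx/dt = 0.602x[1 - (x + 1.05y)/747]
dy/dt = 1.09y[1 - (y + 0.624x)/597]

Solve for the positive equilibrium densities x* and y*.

Setting both brackets to zero gives the nullclines x + 1.05y = 747 and 0.624x + y = 597.
Substituting y = 597 - 0.624x into the first: x(1 - 1.05·0.624) = 747 - 1.05·597.
So x* = 120/0.345 = 348, and then y* = 597 - 0.624·348 = 380.

x* ≈ 348, y* ≈ 380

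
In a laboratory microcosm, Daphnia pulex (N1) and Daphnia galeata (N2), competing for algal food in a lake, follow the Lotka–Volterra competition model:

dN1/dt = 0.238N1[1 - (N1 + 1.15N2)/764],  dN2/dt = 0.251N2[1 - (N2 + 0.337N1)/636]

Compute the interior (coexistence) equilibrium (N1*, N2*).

N1* ≈ 53.2, N2* ≈ 618

Setting both brackets to zero gives the nullclines N1 + 1.15N2 = 764 and 0.337N1 + N2 = 636.
Substituting N2 = 636 - 0.337N1 into the first: N1(1 - 1.15·0.337) = 764 - 1.15·636.
So N1* = 32.6/0.612 = 53.2, and then N2* = 636 - 0.337·53.2 = 618.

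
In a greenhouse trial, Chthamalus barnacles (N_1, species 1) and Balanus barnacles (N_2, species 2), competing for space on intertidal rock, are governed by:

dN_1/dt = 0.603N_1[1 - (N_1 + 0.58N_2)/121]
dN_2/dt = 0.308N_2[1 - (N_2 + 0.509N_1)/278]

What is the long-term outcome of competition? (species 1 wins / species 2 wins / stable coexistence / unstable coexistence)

species 2 excludes species 1

Compare the nullcline intercepts: K1/α12 = 121/0.58 = 209 < K2 = 278; K2/α21 = 278/0.509 = 546 > K1 = 121.
Since the inequalities point opposite ways, species 2 can invade but species 1 cannot.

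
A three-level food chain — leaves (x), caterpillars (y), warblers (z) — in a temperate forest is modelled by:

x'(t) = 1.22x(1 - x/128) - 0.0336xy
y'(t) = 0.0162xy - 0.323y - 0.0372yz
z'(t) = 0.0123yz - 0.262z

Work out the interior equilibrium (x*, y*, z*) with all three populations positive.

x* ≈ 52.9, y* ≈ 21.3, z* ≈ 14.4

From dz/dt = 0: 0.0123y* = 0.262, so y* = 21.3.
From dx/dt = 0: 1.22(1 - x*/128) = 0.0336·21.3, giving x* = 128·(1 - 0.587) = 52.9.
From dy/dt = 0: 0.0162·52.9 - 0.323 = 0.0372z*, so z* = 0.534/0.0372 = 14.4.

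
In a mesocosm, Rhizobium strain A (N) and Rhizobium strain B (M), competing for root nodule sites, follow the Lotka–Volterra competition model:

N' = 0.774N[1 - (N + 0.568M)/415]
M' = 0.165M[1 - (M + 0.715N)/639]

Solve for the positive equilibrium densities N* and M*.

Setting both brackets to zero gives the nullclines N + 0.568M = 415 and 0.715N + M = 639.
Substituting M = 639 - 0.715N into the first: N(1 - 0.568·0.715) = 415 - 0.568·639.
So N* = 52/0.594 = 87.6, and then M* = 639 - 0.715·87.6 = 576.

N* ≈ 87.6, M* ≈ 576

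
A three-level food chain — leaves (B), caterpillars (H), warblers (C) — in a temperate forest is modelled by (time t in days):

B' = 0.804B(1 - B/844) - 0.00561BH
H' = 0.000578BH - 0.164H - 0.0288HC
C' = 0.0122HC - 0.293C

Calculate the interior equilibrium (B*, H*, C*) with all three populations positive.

From dC/dt = 0: 0.0122H* = 0.293, so H* = 24.
From dB/dt = 0: 0.804(1 - B*/844) = 0.00561·24, giving B* = 844·(1 - 0.168) = 703.
From dH/dt = 0: 0.000578·703 - 0.164 = 0.0288C*, so C* = 0.242/0.0288 = 8.41.

B* ≈ 703, H* ≈ 24, C* ≈ 8.41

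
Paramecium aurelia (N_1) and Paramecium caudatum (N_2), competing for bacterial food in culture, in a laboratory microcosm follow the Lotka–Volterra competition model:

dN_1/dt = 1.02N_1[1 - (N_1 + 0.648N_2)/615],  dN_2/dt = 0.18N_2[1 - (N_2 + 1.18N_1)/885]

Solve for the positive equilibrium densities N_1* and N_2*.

Setting both brackets to zero gives the nullclines N_1 + 0.648N_2 = 615 and 1.18N_1 + N_2 = 885.
Substituting N_2 = 885 - 1.18N_1 into the first: N_1(1 - 0.648·1.18) = 615 - 0.648·885.
So N_1* = 41.5/0.235 = 176, and then N_2* = 885 - 1.18·176 = 677.

N_1* ≈ 176, N_2* ≈ 677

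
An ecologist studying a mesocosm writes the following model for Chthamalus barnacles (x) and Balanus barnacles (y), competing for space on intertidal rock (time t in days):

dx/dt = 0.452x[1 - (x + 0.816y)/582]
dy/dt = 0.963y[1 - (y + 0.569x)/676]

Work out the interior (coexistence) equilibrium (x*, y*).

Setting both brackets to zero gives the nullclines x + 0.816y = 582 and 0.569x + y = 676.
Substituting y = 676 - 0.569x into the first: x(1 - 0.816·0.569) = 582 - 0.816·676.
So x* = 30.4/0.536 = 56.7, and then y* = 676 - 0.569·56.7 = 644.

x* ≈ 56.7, y* ≈ 644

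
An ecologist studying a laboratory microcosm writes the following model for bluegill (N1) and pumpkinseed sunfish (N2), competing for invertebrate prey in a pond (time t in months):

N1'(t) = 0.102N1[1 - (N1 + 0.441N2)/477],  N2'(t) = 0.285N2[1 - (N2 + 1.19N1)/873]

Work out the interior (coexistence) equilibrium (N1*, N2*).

N1* ≈ 194, N2* ≈ 643

Setting both brackets to zero gives the nullclines N1 + 0.441N2 = 477 and 1.19N1 + N2 = 873.
Substituting N2 = 873 - 1.19N1 into the first: N1(1 - 0.441·1.19) = 477 - 0.441·873.
So N1* = 92/0.475 = 194, and then N2* = 873 - 1.19·194 = 643.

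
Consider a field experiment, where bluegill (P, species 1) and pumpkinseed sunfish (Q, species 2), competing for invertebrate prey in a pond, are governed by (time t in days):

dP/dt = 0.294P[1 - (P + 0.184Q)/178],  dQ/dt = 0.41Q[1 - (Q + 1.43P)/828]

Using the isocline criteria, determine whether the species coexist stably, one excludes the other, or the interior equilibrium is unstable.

Compare the nullcline intercepts: K1/α12 = 178/0.184 = 967 > K2 = 828; K2/α21 = 828/1.43 = 579 > K1 = 178.
Since both inequalities hold, each species can invade when rare, so the interior equilibrium is stable.

stable coexistence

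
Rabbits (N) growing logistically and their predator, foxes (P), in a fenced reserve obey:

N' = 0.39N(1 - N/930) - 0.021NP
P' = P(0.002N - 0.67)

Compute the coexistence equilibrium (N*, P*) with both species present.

From dP/dt = 0 with P > 0: 0.002N* = 0.67, so N* = 335.
Substitute into dN/dt = 0: 0.39(1 - 335/930) = 0.021P*.
The bracket is 0.64, giving P* = 0.25/0.021 = 11.9.

N* ≈ 335, P* ≈ 11.9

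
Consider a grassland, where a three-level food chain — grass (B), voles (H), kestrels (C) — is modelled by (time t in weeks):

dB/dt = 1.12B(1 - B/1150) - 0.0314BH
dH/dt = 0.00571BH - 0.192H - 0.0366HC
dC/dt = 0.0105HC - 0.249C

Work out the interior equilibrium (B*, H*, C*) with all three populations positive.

B* ≈ 385, H* ≈ 23.7, C* ≈ 54.9

From dC/dt = 0: 0.0105H* = 0.249, so H* = 23.7.
From dB/dt = 0: 1.12(1 - B*/1150) = 0.0314·23.7, giving B* = 1150·(1 - 0.665) = 385.
From dH/dt = 0: 0.00571·385 - 0.192 = 0.0366C*, so C* = 2.01/0.0366 = 54.9.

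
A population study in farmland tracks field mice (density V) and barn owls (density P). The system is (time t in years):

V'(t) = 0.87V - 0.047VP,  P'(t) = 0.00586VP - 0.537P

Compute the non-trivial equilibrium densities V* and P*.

V* ≈ 91.6, P* ≈ 18.5

Set dP/dt = 0 with P > 0: 0.00586V - 0.537 = 0, so V* = 0.537/0.00586 = 91.6.
Set dV/dt = 0 with V > 0: 0.87 - 0.047P = 0, so P* = 0.87/0.047 = 18.5.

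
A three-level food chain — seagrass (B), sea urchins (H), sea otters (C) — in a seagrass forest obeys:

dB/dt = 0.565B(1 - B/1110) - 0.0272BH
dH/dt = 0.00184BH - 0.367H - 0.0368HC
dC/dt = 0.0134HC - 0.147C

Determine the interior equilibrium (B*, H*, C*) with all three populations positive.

From dC/dt = 0: 0.0134H* = 0.147, so H* = 11.
From dB/dt = 0: 0.565(1 - B*/1110) = 0.0272·11, giving B* = 1110·(1 - 0.528) = 524.
From dH/dt = 0: 0.00184·524 - 0.367 = 0.0368C*, so C* = 0.597/0.0368 = 16.2.

B* ≈ 524, H* ≈ 11, C* ≈ 16.2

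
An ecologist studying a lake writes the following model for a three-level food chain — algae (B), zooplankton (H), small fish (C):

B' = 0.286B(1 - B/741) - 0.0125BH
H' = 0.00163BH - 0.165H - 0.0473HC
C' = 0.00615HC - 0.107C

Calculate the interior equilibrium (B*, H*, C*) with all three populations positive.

B* ≈ 178, H* ≈ 17.4, C* ≈ 2.63

From dC/dt = 0: 0.00615H* = 0.107, so H* = 17.4.
From dB/dt = 0: 0.286(1 - B*/741) = 0.0125·17.4, giving B* = 741·(1 - 0.76) = 178.
From dH/dt = 0: 0.00163·178 - 0.165 = 0.0473C*, so C* = 0.124/0.0473 = 2.63.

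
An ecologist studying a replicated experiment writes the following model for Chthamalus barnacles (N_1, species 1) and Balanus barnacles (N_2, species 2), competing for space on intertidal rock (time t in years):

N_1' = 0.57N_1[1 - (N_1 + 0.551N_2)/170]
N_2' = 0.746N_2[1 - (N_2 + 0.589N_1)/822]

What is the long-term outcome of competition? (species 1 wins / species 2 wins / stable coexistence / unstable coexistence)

species 2 excludes species 1

Compare the nullcline intercepts: K1/α12 = 170/0.551 = 309 < K2 = 822; K2/α21 = 822/0.589 = 1400 > K1 = 170.
Since the inequalities point opposite ways, species 2 can invade but species 1 cannot.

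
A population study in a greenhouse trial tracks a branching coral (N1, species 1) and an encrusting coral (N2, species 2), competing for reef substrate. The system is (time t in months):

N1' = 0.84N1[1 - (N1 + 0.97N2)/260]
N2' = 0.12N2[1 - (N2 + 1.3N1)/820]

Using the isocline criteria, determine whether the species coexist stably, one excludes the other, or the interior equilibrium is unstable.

Compare the nullcline intercepts: K1/α12 = 260/0.97 = 268 < K2 = 820; K2/α21 = 820/1.3 = 631 > K1 = 260.
Since the inequalities point opposite ways, species 2 can invade but species 1 cannot.

species 2 excludes species 1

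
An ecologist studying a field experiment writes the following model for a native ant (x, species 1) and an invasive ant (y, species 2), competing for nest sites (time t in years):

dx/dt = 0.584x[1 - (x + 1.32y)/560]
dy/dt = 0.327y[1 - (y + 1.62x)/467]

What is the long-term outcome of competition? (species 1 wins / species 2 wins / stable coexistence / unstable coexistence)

Compare the nullcline intercepts: K1/α12 = 560/1.32 = 424 < K2 = 467; K2/α21 = 467/1.62 = 288 < K1 = 560.
Since both are reversed, neither can invade when rare; the interior point is a saddle.

unstable coexistence (outcome depends on initial conditions)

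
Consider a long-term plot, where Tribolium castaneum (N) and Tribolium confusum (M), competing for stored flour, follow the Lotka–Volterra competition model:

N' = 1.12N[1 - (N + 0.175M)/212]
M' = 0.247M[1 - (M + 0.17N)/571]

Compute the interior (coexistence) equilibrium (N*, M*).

N* ≈ 116, M* ≈ 551

Setting both brackets to zero gives the nullclines N + 0.175M = 212 and 0.17N + M = 571.
Substituting M = 571 - 0.17N into the first: N(1 - 0.175·0.17) = 212 - 0.175·571.
So N* = 112/0.97 = 116, and then M* = 571 - 0.17·116 = 551.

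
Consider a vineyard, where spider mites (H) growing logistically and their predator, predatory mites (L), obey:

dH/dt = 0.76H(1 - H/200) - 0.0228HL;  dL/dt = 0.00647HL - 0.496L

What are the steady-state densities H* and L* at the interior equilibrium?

H* ≈ 76.7, L* ≈ 20.6

From dL/dt = 0 with L > 0: 0.00647H* = 0.496, so H* = 76.7.
Substitute into dH/dt = 0: 0.76(1 - 76.7/200) = 0.0228L*.
The bracket is 0.617, giving L* = 0.469/0.0228 = 20.6.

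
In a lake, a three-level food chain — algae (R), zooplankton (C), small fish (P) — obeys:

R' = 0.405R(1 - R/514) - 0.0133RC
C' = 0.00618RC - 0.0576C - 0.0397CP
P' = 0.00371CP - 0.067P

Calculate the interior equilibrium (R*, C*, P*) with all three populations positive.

From dP/dt = 0: 0.00371C* = 0.067, so C* = 18.1.
From dR/dt = 0: 0.405(1 - R*/514) = 0.0133·18.1, giving R* = 514·(1 - 0.593) = 209.
From dC/dt = 0: 0.00618·209 - 0.0576 = 0.0397P*, so P* = 1.24/0.0397 = 31.1.

R* ≈ 209, C* ≈ 18.1, P* ≈ 31.1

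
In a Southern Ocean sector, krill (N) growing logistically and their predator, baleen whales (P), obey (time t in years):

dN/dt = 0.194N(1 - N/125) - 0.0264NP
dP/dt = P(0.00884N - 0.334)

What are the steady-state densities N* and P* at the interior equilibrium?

N* ≈ 37.8, P* ≈ 5.13

From dP/dt = 0 with P > 0: 0.00884N* = 0.334, so N* = 37.8.
Substitute into dN/dt = 0: 0.194(1 - 37.8/125) = 0.0264P*.
The bracket is 0.698, giving P* = 0.135/0.0264 = 5.13.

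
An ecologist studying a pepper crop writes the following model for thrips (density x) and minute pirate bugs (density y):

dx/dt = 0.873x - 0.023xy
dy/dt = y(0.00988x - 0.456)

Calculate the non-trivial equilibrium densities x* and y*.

Set dy/dt = 0 with y > 0: 0.00988x - 0.456 = 0, so x* = 0.456/0.00988 = 46.2.
Set dx/dt = 0 with x > 0: 0.873 - 0.023y = 0, so y* = 0.873/0.023 = 38.

x* ≈ 46.2, y* ≈ 38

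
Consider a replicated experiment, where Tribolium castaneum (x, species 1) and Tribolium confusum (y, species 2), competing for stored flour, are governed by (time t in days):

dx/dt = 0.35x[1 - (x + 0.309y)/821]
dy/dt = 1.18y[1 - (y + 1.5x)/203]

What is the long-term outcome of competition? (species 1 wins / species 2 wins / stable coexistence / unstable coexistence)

species 1 excludes species 2

Compare the nullcline intercepts: K1/α12 = 821/0.309 = 2660 > K2 = 203; K2/α21 = 203/1.5 = 135 < K1 = 821.
Since the inequalities point opposite ways, species 1 can invade but species 2 cannot.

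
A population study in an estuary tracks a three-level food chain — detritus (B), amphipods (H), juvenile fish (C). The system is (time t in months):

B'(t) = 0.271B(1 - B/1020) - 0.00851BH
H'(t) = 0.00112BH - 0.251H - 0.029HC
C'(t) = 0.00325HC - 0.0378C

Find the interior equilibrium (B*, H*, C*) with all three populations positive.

B* ≈ 647, H* ≈ 11.6, C* ≈ 16.4

From dC/dt = 0: 0.00325H* = 0.0378, so H* = 11.6.
From dB/dt = 0: 0.271(1 - B*/1020) = 0.00851·11.6, giving B* = 1020·(1 - 0.365) = 647.
From dH/dt = 0: 0.00112·647 - 0.251 = 0.029C*, so C* = 0.474/0.029 = 16.4.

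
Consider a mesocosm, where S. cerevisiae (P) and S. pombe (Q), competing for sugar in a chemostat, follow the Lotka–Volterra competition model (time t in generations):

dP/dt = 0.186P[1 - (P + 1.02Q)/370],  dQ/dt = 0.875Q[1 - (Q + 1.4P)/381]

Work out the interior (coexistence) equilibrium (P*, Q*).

P* ≈ 43.5, Q* ≈ 320

Setting both brackets to zero gives the nullclines P + 1.02Q = 370 and 1.4P + Q = 381.
Substituting Q = 381 - 1.4P into the first: P(1 - 1.02·1.4) = 370 - 1.02·381.
So P* = -18.6/-0.428 = 43.5, and then Q* = 381 - 1.4·43.5 = 320.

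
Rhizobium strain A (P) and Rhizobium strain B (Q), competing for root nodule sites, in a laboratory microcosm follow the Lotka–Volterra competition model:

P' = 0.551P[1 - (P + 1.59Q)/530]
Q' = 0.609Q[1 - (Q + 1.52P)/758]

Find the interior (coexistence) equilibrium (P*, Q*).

Setting both brackets to zero gives the nullclines P + 1.59Q = 530 and 1.52P + Q = 758.
Substituting Q = 758 - 1.52P into the first: P(1 - 1.59·1.52) = 530 - 1.59·758.
So P* = -675/-1.42 = 477, and then Q* = 758 - 1.52·477 = 33.6.

P* ≈ 477, Q* ≈ 33.6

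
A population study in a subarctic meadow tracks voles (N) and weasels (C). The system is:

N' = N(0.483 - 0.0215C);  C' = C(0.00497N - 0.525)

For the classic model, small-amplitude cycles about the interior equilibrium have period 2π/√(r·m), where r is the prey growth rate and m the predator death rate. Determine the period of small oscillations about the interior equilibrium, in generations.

Here r = 0.483 and m = 0.525, so r·m = 0.254.
ω = √0.254 = 0.504 per generation, hence T = 2π/ω ≈ 12.5 generations.

T ≈ 12.5 generations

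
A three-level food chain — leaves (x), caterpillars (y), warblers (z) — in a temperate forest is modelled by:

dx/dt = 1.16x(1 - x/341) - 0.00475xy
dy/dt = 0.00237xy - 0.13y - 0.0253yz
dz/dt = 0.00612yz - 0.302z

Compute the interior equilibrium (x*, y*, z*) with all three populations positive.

From dz/dt = 0: 0.00612y* = 0.302, so y* = 49.3.
From dx/dt = 0: 1.16(1 - x*/341) = 0.00475·49.3, giving x* = 341·(1 - 0.202) = 272.
From dy/dt = 0: 0.00237·272 - 0.13 = 0.0253z*, so z* = 0.515/0.0253 = 20.4.

x* ≈ 272, y* ≈ 49.3, z* ≈ 20.4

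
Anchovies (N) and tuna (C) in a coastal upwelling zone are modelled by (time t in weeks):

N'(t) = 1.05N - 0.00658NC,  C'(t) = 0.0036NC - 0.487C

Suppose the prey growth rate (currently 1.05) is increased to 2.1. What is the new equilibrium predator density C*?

C* ≈ 319

At the interior fixed point, setting dN/dt = 0 with N > 0 fixes C* = (prey growth rate)/(NC coefficient) — independent of the other coefficients.
With the change, C* = 2.1/0.00658 = 319; it rises from 160.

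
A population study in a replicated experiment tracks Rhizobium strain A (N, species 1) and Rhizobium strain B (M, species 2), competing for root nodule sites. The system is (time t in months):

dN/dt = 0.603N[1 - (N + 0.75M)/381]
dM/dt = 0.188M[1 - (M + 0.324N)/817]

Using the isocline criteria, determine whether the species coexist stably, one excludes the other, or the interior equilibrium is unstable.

species 2 excludes species 1

Compare the nullcline intercepts: K1/α12 = 381/0.75 = 508 < K2 = 817; K2/α21 = 817/0.324 = 2520 > K1 = 381.
Since the inequalities point opposite ways, species 2 can invade but species 1 cannot.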